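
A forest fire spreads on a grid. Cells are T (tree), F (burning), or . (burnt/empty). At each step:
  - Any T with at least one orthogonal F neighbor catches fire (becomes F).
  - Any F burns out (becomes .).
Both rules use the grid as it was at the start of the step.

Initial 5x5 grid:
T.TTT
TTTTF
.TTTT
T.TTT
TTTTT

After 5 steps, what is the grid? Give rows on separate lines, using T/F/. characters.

Step 1: 3 trees catch fire, 1 burn out
  T.TTF
  TTTF.
  .TTTF
  T.TTT
  TTTTT
Step 2: 4 trees catch fire, 3 burn out
  T.TF.
  TTF..
  .TTF.
  T.TTF
  TTTTT
Step 3: 5 trees catch fire, 4 burn out
  T.F..
  TF...
  .TF..
  T.TF.
  TTTTF
Step 4: 4 trees catch fire, 5 burn out
  T....
  F....
  .F...
  T.F..
  TTTF.
Step 5: 2 trees catch fire, 4 burn out
  F....
  .....
  .....
  T....
  TTF..

F....
.....
.....
T....
TTF..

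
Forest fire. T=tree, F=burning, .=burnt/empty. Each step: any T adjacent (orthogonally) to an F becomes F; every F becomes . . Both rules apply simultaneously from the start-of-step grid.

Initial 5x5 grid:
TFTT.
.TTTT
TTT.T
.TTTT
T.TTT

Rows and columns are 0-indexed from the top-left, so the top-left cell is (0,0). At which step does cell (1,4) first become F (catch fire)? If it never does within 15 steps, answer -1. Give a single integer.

Step 1: cell (1,4)='T' (+3 fires, +1 burnt)
Step 2: cell (1,4)='T' (+3 fires, +3 burnt)
Step 3: cell (1,4)='T' (+4 fires, +3 burnt)
Step 4: cell (1,4)='F' (+2 fires, +4 burnt)
  -> target ignites at step 4
Step 5: cell (1,4)='.' (+3 fires, +2 burnt)
Step 6: cell (1,4)='.' (+2 fires, +3 burnt)
Step 7: cell (1,4)='.' (+1 fires, +2 burnt)
Step 8: cell (1,4)='.' (+0 fires, +1 burnt)
  fire out at step 8

4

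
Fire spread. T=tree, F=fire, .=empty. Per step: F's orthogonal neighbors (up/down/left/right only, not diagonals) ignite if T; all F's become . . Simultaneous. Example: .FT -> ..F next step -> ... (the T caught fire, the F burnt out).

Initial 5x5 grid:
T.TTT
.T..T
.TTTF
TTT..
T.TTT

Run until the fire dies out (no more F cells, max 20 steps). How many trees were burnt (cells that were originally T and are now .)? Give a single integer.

Answer: 15

Derivation:
Step 1: +2 fires, +1 burnt (F count now 2)
Step 2: +2 fires, +2 burnt (F count now 2)
Step 3: +3 fires, +2 burnt (F count now 3)
Step 4: +4 fires, +3 burnt (F count now 4)
Step 5: +2 fires, +4 burnt (F count now 2)
Step 6: +2 fires, +2 burnt (F count now 2)
Step 7: +0 fires, +2 burnt (F count now 0)
Fire out after step 7
Initially T: 16, now '.': 24
Total burnt (originally-T cells now '.'): 15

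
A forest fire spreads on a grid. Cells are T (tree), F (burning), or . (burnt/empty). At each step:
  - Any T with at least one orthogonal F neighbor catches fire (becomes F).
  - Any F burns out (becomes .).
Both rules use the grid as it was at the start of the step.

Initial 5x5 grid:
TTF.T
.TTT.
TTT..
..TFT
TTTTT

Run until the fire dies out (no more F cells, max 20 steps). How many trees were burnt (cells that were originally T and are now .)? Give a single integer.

Answer: 15

Derivation:
Step 1: +5 fires, +2 burnt (F count now 5)
Step 2: +6 fires, +5 burnt (F count now 6)
Step 3: +2 fires, +6 burnt (F count now 2)
Step 4: +2 fires, +2 burnt (F count now 2)
Step 5: +0 fires, +2 burnt (F count now 0)
Fire out after step 5
Initially T: 16, now '.': 24
Total burnt (originally-T cells now '.'): 15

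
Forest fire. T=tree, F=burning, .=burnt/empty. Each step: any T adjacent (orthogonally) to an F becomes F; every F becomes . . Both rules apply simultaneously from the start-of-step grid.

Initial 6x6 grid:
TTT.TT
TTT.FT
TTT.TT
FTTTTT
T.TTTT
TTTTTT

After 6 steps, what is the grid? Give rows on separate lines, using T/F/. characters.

Step 1: 6 trees catch fire, 2 burn out
  TTT.FT
  TTT..F
  FTT.FT
  .FTTTT
  F.TTTT
  TTTTTT
Step 2: 7 trees catch fire, 6 burn out
  TTT..F
  FTT...
  .FT..F
  ..FTFT
  ..TTTT
  FTTTTT
Step 3: 8 trees catch fire, 7 burn out
  FTT...
  .FT...
  ..F...
  ...F.F
  ..FTFT
  .FTTTT
Step 4: 6 trees catch fire, 8 burn out
  .FT...
  ..F...
  ......
  ......
  ...F.F
  ..FTFT
Step 5: 3 trees catch fire, 6 burn out
  ..F...
  ......
  ......
  ......
  ......
  ...F.F
Step 6: 0 trees catch fire, 3 burn out
  ......
  ......
  ......
  ......
  ......
  ......

......
......
......
......
......
......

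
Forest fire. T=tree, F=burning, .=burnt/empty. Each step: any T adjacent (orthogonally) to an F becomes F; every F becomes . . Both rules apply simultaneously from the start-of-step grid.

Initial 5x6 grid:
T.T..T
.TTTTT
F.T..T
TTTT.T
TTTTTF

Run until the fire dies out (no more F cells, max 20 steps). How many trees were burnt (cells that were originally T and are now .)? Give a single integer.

Answer: 19

Derivation:
Step 1: +3 fires, +2 burnt (F count now 3)
Step 2: +4 fires, +3 burnt (F count now 4)
Step 3: +5 fires, +4 burnt (F count now 5)
Step 4: +3 fires, +5 burnt (F count now 3)
Step 5: +2 fires, +3 burnt (F count now 2)
Step 6: +2 fires, +2 burnt (F count now 2)
Step 7: +0 fires, +2 burnt (F count now 0)
Fire out after step 7
Initially T: 20, now '.': 29
Total burnt (originally-T cells now '.'): 19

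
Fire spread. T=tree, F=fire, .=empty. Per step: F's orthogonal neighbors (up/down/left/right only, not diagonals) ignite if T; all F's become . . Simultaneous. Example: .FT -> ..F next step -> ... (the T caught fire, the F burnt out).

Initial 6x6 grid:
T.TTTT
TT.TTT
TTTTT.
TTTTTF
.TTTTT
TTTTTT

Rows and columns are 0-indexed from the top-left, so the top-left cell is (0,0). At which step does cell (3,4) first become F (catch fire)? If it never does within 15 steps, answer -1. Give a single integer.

Step 1: cell (3,4)='F' (+2 fires, +1 burnt)
  -> target ignites at step 1
Step 2: cell (3,4)='.' (+4 fires, +2 burnt)
Step 3: cell (3,4)='.' (+5 fires, +4 burnt)
Step 4: cell (3,4)='.' (+7 fires, +5 burnt)
Step 5: cell (3,4)='.' (+6 fires, +7 burnt)
Step 6: cell (3,4)='.' (+4 fires, +6 burnt)
Step 7: cell (3,4)='.' (+2 fires, +4 burnt)
Step 8: cell (3,4)='.' (+1 fires, +2 burnt)
Step 9: cell (3,4)='.' (+0 fires, +1 burnt)
  fire out at step 9

1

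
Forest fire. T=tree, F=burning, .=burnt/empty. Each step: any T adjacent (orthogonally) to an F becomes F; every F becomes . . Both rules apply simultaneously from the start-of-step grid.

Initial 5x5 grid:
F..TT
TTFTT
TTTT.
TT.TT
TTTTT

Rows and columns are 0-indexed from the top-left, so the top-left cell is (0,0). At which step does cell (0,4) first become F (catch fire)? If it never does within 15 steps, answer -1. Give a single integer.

Step 1: cell (0,4)='T' (+4 fires, +2 burnt)
Step 2: cell (0,4)='T' (+5 fires, +4 burnt)
Step 3: cell (0,4)='F' (+4 fires, +5 burnt)
  -> target ignites at step 3
Step 4: cell (0,4)='.' (+4 fires, +4 burnt)
Step 5: cell (0,4)='.' (+2 fires, +4 burnt)
Step 6: cell (0,4)='.' (+0 fires, +2 burnt)
  fire out at step 6

3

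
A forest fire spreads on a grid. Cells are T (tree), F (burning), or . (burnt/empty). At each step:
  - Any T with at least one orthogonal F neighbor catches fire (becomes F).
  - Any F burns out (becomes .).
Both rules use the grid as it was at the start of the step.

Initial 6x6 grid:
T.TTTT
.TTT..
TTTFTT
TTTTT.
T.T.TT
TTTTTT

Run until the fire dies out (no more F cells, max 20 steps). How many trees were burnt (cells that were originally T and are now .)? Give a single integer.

Step 1: +4 fires, +1 burnt (F count now 4)
Step 2: +6 fires, +4 burnt (F count now 6)
Step 3: +7 fires, +6 burnt (F count now 7)
Step 4: +5 fires, +7 burnt (F count now 5)
Step 5: +4 fires, +5 burnt (F count now 4)
Step 6: +1 fires, +4 burnt (F count now 1)
Step 7: +0 fires, +1 burnt (F count now 0)
Fire out after step 7
Initially T: 28, now '.': 35
Total burnt (originally-T cells now '.'): 27

Answer: 27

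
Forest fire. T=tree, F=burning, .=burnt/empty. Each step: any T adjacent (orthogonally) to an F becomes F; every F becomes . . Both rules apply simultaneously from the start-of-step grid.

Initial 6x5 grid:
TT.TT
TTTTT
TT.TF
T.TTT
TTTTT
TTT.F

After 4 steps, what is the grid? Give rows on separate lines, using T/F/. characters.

Step 1: 4 trees catch fire, 2 burn out
  TT.TT
  TTTTF
  TT.F.
  T.TTF
  TTTTF
  TTT..
Step 2: 4 trees catch fire, 4 burn out
  TT.TF
  TTTF.
  TT...
  T.TF.
  TTTF.
  TTT..
Step 3: 4 trees catch fire, 4 burn out
  TT.F.
  TTF..
  TT...
  T.F..
  TTF..
  TTT..
Step 4: 3 trees catch fire, 4 burn out
  TT...
  TF...
  TT...
  T....
  TF...
  TTF..

TT...
TF...
TT...
T....
TF...
TTF..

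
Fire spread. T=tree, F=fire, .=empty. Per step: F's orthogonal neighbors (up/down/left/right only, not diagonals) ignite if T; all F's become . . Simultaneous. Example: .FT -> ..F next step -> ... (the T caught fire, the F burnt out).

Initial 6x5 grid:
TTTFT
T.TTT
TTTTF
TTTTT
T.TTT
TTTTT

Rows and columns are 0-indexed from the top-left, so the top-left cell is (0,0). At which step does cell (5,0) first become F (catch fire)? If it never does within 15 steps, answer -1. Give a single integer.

Step 1: cell (5,0)='T' (+6 fires, +2 burnt)
Step 2: cell (5,0)='T' (+5 fires, +6 burnt)
Step 3: cell (5,0)='T' (+5 fires, +5 burnt)
Step 4: cell (5,0)='T' (+5 fires, +5 burnt)
Step 5: cell (5,0)='T' (+2 fires, +5 burnt)
Step 6: cell (5,0)='T' (+2 fires, +2 burnt)
Step 7: cell (5,0)='F' (+1 fires, +2 burnt)
  -> target ignites at step 7
Step 8: cell (5,0)='.' (+0 fires, +1 burnt)
  fire out at step 8

7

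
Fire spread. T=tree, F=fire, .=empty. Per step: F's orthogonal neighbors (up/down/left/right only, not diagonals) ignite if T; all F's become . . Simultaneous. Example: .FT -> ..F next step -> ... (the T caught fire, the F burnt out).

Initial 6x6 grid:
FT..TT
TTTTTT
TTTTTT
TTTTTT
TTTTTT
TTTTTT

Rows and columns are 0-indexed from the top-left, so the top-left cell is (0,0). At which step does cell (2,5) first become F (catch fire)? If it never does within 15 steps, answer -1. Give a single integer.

Step 1: cell (2,5)='T' (+2 fires, +1 burnt)
Step 2: cell (2,5)='T' (+2 fires, +2 burnt)
Step 3: cell (2,5)='T' (+3 fires, +2 burnt)
Step 4: cell (2,5)='T' (+4 fires, +3 burnt)
Step 5: cell (2,5)='T' (+5 fires, +4 burnt)
Step 6: cell (2,5)='T' (+6 fires, +5 burnt)
Step 7: cell (2,5)='F' (+5 fires, +6 burnt)
  -> target ignites at step 7
Step 8: cell (2,5)='.' (+3 fires, +5 burnt)
Step 9: cell (2,5)='.' (+2 fires, +3 burnt)
Step 10: cell (2,5)='.' (+1 fires, +2 burnt)
Step 11: cell (2,5)='.' (+0 fires, +1 burnt)
  fire out at step 11

7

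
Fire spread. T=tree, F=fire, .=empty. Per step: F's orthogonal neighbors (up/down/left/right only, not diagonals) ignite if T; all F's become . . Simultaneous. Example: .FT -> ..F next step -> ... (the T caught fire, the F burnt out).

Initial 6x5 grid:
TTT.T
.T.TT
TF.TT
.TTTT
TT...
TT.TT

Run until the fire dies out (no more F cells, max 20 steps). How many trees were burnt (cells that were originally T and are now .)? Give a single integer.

Step 1: +3 fires, +1 burnt (F count now 3)
Step 2: +3 fires, +3 burnt (F count now 3)
Step 3: +5 fires, +3 burnt (F count now 5)
Step 4: +3 fires, +5 burnt (F count now 3)
Step 5: +2 fires, +3 burnt (F count now 2)
Step 6: +1 fires, +2 burnt (F count now 1)
Step 7: +1 fires, +1 burnt (F count now 1)
Step 8: +0 fires, +1 burnt (F count now 0)
Fire out after step 8
Initially T: 20, now '.': 28
Total burnt (originally-T cells now '.'): 18

Answer: 18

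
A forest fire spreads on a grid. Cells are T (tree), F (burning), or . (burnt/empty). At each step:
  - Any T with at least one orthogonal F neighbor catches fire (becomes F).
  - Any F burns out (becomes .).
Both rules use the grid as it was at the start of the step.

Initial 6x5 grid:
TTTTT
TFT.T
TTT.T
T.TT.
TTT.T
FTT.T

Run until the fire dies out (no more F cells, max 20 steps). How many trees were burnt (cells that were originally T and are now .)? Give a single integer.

Step 1: +6 fires, +2 burnt (F count now 6)
Step 2: +7 fires, +6 burnt (F count now 7)
Step 3: +3 fires, +7 burnt (F count now 3)
Step 4: +2 fires, +3 burnt (F count now 2)
Step 5: +1 fires, +2 burnt (F count now 1)
Step 6: +1 fires, +1 burnt (F count now 1)
Step 7: +0 fires, +1 burnt (F count now 0)
Fire out after step 7
Initially T: 22, now '.': 28
Total burnt (originally-T cells now '.'): 20

Answer: 20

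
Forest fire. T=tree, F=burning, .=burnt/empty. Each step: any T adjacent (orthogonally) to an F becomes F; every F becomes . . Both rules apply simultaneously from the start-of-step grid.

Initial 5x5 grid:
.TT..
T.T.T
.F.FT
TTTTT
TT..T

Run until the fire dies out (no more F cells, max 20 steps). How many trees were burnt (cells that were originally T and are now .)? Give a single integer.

Answer: 10

Derivation:
Step 1: +3 fires, +2 burnt (F count now 3)
Step 2: +5 fires, +3 burnt (F count now 5)
Step 3: +2 fires, +5 burnt (F count now 2)
Step 4: +0 fires, +2 burnt (F count now 0)
Fire out after step 4
Initially T: 14, now '.': 21
Total burnt (originally-T cells now '.'): 10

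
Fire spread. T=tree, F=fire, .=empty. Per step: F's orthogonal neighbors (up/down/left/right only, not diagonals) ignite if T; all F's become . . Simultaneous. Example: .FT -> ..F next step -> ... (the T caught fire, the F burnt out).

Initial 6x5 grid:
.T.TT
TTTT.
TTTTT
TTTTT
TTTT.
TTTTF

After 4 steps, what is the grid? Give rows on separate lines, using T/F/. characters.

Step 1: 1 trees catch fire, 1 burn out
  .T.TT
  TTTT.
  TTTTT
  TTTTT
  TTTT.
  TTTF.
Step 2: 2 trees catch fire, 1 burn out
  .T.TT
  TTTT.
  TTTTT
  TTTTT
  TTTF.
  TTF..
Step 3: 3 trees catch fire, 2 burn out
  .T.TT
  TTTT.
  TTTTT
  TTTFT
  TTF..
  TF...
Step 4: 5 trees catch fire, 3 burn out
  .T.TT
  TTTT.
  TTTFT
  TTF.F
  TF...
  F....

.T.TT
TTTT.
TTTFT
TTF.F
TF...
F....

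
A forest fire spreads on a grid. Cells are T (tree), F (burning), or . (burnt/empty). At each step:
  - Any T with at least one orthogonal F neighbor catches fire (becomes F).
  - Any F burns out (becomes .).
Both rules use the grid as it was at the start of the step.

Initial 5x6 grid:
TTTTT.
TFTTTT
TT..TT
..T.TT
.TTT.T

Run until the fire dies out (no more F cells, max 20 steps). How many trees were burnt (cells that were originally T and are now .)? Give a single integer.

Answer: 17

Derivation:
Step 1: +4 fires, +1 burnt (F count now 4)
Step 2: +4 fires, +4 burnt (F count now 4)
Step 3: +2 fires, +4 burnt (F count now 2)
Step 4: +3 fires, +2 burnt (F count now 3)
Step 5: +2 fires, +3 burnt (F count now 2)
Step 6: +1 fires, +2 burnt (F count now 1)
Step 7: +1 fires, +1 burnt (F count now 1)
Step 8: +0 fires, +1 burnt (F count now 0)
Fire out after step 8
Initially T: 21, now '.': 26
Total burnt (originally-T cells now '.'): 17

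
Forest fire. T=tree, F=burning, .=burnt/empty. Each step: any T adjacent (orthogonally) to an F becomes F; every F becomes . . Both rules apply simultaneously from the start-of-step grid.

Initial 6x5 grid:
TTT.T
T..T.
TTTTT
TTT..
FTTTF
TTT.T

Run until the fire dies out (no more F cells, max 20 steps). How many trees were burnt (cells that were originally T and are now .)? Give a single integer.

Answer: 20

Derivation:
Step 1: +5 fires, +2 burnt (F count now 5)
Step 2: +4 fires, +5 burnt (F count now 4)
Step 3: +4 fires, +4 burnt (F count now 4)
Step 4: +2 fires, +4 burnt (F count now 2)
Step 5: +2 fires, +2 burnt (F count now 2)
Step 6: +3 fires, +2 burnt (F count now 3)
Step 7: +0 fires, +3 burnt (F count now 0)
Fire out after step 7
Initially T: 21, now '.': 29
Total burnt (originally-T cells now '.'): 20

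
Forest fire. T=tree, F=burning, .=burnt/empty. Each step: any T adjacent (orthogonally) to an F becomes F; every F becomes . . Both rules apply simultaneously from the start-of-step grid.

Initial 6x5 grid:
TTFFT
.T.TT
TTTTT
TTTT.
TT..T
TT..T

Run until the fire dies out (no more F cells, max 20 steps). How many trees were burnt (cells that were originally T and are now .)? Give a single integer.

Step 1: +3 fires, +2 burnt (F count now 3)
Step 2: +4 fires, +3 burnt (F count now 4)
Step 3: +4 fires, +4 burnt (F count now 4)
Step 4: +3 fires, +4 burnt (F count now 3)
Step 5: +2 fires, +3 burnt (F count now 2)
Step 6: +2 fires, +2 burnt (F count now 2)
Step 7: +1 fires, +2 burnt (F count now 1)
Step 8: +0 fires, +1 burnt (F count now 0)
Fire out after step 8
Initially T: 21, now '.': 28
Total burnt (originally-T cells now '.'): 19

Answer: 19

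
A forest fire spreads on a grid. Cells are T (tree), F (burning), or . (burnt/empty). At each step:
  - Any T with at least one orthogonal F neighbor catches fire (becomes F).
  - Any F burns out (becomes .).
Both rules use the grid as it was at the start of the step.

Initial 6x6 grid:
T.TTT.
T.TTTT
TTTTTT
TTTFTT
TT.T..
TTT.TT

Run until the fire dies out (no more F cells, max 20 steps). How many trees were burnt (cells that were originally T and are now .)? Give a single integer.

Answer: 26

Derivation:
Step 1: +4 fires, +1 burnt (F count now 4)
Step 2: +5 fires, +4 burnt (F count now 5)
Step 3: +7 fires, +5 burnt (F count now 7)
Step 4: +6 fires, +7 burnt (F count now 6)
Step 5: +3 fires, +6 burnt (F count now 3)
Step 6: +1 fires, +3 burnt (F count now 1)
Step 7: +0 fires, +1 burnt (F count now 0)
Fire out after step 7
Initially T: 28, now '.': 34
Total burnt (originally-T cells now '.'): 26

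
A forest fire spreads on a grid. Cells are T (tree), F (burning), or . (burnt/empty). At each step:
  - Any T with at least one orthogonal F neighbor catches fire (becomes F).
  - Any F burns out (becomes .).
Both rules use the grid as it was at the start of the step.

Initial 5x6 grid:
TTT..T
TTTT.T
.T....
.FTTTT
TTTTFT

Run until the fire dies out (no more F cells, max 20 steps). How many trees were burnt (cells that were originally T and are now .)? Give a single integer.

Answer: 17

Derivation:
Step 1: +6 fires, +2 burnt (F count now 6)
Step 2: +5 fires, +6 burnt (F count now 5)
Step 3: +3 fires, +5 burnt (F count now 3)
Step 4: +3 fires, +3 burnt (F count now 3)
Step 5: +0 fires, +3 burnt (F count now 0)
Fire out after step 5
Initially T: 19, now '.': 28
Total burnt (originally-T cells now '.'): 17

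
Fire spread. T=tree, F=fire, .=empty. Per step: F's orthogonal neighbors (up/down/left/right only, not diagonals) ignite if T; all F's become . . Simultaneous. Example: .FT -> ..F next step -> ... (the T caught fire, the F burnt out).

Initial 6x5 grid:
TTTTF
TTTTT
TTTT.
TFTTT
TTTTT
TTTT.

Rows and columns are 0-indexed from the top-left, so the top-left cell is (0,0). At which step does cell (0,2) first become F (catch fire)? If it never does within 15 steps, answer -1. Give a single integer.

Step 1: cell (0,2)='T' (+6 fires, +2 burnt)
Step 2: cell (0,2)='F' (+9 fires, +6 burnt)
  -> target ignites at step 2
Step 3: cell (0,2)='.' (+8 fires, +9 burnt)
Step 4: cell (0,2)='.' (+3 fires, +8 burnt)
Step 5: cell (0,2)='.' (+0 fires, +3 burnt)
  fire out at step 5

2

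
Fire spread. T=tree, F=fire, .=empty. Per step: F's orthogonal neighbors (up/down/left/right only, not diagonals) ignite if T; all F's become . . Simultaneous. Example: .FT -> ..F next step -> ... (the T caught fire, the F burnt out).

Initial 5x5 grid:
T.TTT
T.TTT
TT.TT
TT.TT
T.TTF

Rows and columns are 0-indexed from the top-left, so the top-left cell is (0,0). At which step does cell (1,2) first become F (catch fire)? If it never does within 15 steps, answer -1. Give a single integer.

Step 1: cell (1,2)='T' (+2 fires, +1 burnt)
Step 2: cell (1,2)='T' (+3 fires, +2 burnt)
Step 3: cell (1,2)='T' (+2 fires, +3 burnt)
Step 4: cell (1,2)='T' (+2 fires, +2 burnt)
Step 5: cell (1,2)='F' (+2 fires, +2 burnt)
  -> target ignites at step 5
Step 6: cell (1,2)='.' (+1 fires, +2 burnt)
Step 7: cell (1,2)='.' (+0 fires, +1 burnt)
  fire out at step 7

5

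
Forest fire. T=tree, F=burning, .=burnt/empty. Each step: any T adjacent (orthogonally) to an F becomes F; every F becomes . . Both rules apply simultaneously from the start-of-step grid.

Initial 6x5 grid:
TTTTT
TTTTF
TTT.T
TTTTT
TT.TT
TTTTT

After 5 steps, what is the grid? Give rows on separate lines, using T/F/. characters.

Step 1: 3 trees catch fire, 1 burn out
  TTTTF
  TTTF.
  TTT.F
  TTTTT
  TT.TT
  TTTTT
Step 2: 3 trees catch fire, 3 burn out
  TTTF.
  TTF..
  TTT..
  TTTTF
  TT.TT
  TTTTT
Step 3: 5 trees catch fire, 3 burn out
  TTF..
  TF...
  TTF..
  TTTF.
  TT.TF
  TTTTT
Step 4: 6 trees catch fire, 5 burn out
  TF...
  F....
  TF...
  TTF..
  TT.F.
  TTTTF
Step 5: 4 trees catch fire, 6 burn out
  F....
  .....
  F....
  TF...
  TT...
  TTTF.

F....
.....
F....
TF...
TT...
TTTF.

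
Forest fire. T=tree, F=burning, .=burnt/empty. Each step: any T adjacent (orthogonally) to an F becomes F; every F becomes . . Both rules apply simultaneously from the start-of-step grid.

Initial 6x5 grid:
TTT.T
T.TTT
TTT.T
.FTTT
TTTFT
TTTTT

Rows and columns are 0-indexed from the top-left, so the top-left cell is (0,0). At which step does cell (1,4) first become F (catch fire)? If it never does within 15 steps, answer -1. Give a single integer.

Step 1: cell (1,4)='T' (+7 fires, +2 burnt)
Step 2: cell (1,4)='T' (+7 fires, +7 burnt)
Step 3: cell (1,4)='T' (+4 fires, +7 burnt)
Step 4: cell (1,4)='F' (+4 fires, +4 burnt)
  -> target ignites at step 4
Step 5: cell (1,4)='.' (+2 fires, +4 burnt)
Step 6: cell (1,4)='.' (+0 fires, +2 burnt)
  fire out at step 6

4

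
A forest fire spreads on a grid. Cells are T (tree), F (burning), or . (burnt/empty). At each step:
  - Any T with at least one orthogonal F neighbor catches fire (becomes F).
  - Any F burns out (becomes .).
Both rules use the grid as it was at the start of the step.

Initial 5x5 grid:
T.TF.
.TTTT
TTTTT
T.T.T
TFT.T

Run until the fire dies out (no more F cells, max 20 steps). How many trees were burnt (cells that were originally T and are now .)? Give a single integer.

Answer: 16

Derivation:
Step 1: +4 fires, +2 burnt (F count now 4)
Step 2: +5 fires, +4 burnt (F count now 5)
Step 3: +4 fires, +5 burnt (F count now 4)
Step 4: +2 fires, +4 burnt (F count now 2)
Step 5: +1 fires, +2 burnt (F count now 1)
Step 6: +0 fires, +1 burnt (F count now 0)
Fire out after step 6
Initially T: 17, now '.': 24
Total burnt (originally-T cells now '.'): 16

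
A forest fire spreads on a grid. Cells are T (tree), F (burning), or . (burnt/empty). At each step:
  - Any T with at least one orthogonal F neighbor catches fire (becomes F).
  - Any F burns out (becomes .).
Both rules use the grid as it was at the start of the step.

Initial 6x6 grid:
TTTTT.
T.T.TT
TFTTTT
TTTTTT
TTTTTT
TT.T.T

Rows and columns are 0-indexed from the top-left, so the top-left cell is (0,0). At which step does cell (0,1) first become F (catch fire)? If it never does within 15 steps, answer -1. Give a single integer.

Step 1: cell (0,1)='T' (+3 fires, +1 burnt)
Step 2: cell (0,1)='T' (+6 fires, +3 burnt)
Step 3: cell (0,1)='T' (+7 fires, +6 burnt)
Step 4: cell (0,1)='F' (+7 fires, +7 burnt)
  -> target ignites at step 4
Step 5: cell (0,1)='.' (+5 fires, +7 burnt)
Step 6: cell (0,1)='.' (+1 fires, +5 burnt)
Step 7: cell (0,1)='.' (+1 fires, +1 burnt)
Step 8: cell (0,1)='.' (+0 fires, +1 burnt)
  fire out at step 8

4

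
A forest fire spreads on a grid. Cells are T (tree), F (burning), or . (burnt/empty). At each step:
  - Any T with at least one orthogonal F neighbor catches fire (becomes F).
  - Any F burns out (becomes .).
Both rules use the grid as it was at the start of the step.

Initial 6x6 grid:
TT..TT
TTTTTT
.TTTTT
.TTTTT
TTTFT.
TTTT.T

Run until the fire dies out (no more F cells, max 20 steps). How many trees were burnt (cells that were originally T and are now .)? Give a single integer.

Answer: 28

Derivation:
Step 1: +4 fires, +1 burnt (F count now 4)
Step 2: +5 fires, +4 burnt (F count now 5)
Step 3: +7 fires, +5 burnt (F count now 7)
Step 4: +5 fires, +7 burnt (F count now 5)
Step 5: +3 fires, +5 burnt (F count now 3)
Step 6: +3 fires, +3 burnt (F count now 3)
Step 7: +1 fires, +3 burnt (F count now 1)
Step 8: +0 fires, +1 burnt (F count now 0)
Fire out after step 8
Initially T: 29, now '.': 35
Total burnt (originally-T cells now '.'): 28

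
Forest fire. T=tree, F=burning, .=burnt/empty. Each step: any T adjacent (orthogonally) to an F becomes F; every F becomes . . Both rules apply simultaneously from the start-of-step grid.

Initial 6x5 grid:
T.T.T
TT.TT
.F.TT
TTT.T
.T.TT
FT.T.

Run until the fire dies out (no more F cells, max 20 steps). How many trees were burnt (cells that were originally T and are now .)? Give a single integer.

Step 1: +3 fires, +2 burnt (F count now 3)
Step 2: +4 fires, +3 burnt (F count now 4)
Step 3: +1 fires, +4 burnt (F count now 1)
Step 4: +0 fires, +1 burnt (F count now 0)
Fire out after step 4
Initially T: 18, now '.': 20
Total burnt (originally-T cells now '.'): 8

Answer: 8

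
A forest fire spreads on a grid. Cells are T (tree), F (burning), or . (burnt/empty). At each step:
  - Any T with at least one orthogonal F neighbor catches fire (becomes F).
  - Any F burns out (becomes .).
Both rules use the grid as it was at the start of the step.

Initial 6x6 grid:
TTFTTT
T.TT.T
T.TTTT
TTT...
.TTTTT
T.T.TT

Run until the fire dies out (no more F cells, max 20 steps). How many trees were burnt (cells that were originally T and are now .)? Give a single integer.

Answer: 25

Derivation:
Step 1: +3 fires, +1 burnt (F count now 3)
Step 2: +4 fires, +3 burnt (F count now 4)
Step 3: +4 fires, +4 burnt (F count now 4)
Step 4: +5 fires, +4 burnt (F count now 5)
Step 5: +5 fires, +5 burnt (F count now 5)
Step 6: +1 fires, +5 burnt (F count now 1)
Step 7: +2 fires, +1 burnt (F count now 2)
Step 8: +1 fires, +2 burnt (F count now 1)
Step 9: +0 fires, +1 burnt (F count now 0)
Fire out after step 9
Initially T: 26, now '.': 35
Total burnt (originally-T cells now '.'): 25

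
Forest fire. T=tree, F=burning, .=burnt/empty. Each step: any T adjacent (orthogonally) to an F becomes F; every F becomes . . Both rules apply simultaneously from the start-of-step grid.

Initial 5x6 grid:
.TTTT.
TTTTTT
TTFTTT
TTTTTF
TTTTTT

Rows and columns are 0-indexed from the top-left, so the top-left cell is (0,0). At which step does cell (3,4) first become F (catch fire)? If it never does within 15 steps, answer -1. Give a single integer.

Step 1: cell (3,4)='F' (+7 fires, +2 burnt)
  -> target ignites at step 1
Step 2: cell (3,4)='.' (+10 fires, +7 burnt)
Step 3: cell (3,4)='.' (+7 fires, +10 burnt)
Step 4: cell (3,4)='.' (+2 fires, +7 burnt)
Step 5: cell (3,4)='.' (+0 fires, +2 burnt)
  fire out at step 5

1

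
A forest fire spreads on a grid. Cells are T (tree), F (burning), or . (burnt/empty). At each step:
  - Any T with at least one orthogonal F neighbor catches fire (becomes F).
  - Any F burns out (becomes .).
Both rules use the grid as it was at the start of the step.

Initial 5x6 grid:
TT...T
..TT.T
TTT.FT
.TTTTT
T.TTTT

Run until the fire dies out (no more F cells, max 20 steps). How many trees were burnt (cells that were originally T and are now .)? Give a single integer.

Step 1: +2 fires, +1 burnt (F count now 2)
Step 2: +4 fires, +2 burnt (F count now 4)
Step 3: +4 fires, +4 burnt (F count now 4)
Step 4: +3 fires, +4 burnt (F count now 3)
Step 5: +2 fires, +3 burnt (F count now 2)
Step 6: +2 fires, +2 burnt (F count now 2)
Step 7: +0 fires, +2 burnt (F count now 0)
Fire out after step 7
Initially T: 20, now '.': 27
Total burnt (originally-T cells now '.'): 17

Answer: 17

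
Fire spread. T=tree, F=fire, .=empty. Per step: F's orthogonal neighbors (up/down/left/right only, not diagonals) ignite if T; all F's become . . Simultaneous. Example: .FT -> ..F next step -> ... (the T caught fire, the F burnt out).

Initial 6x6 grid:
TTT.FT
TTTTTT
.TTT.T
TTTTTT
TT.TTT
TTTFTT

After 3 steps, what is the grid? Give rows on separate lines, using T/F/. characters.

Step 1: 5 trees catch fire, 2 burn out
  TTT..F
  TTTTFT
  .TTT.T
  TTTTTT
  TT.FTT
  TTF.FT
Step 2: 6 trees catch fire, 5 burn out
  TTT...
  TTTF.F
  .TTT.T
  TTTFTT
  TT..FT
  TF...F
Step 3: 8 trees catch fire, 6 burn out
  TTT...
  TTF...
  .TTF.F
  TTF.FT
  TF...F
  F.....

TTT...
TTF...
.TTF.F
TTF.FT
TF...F
F.....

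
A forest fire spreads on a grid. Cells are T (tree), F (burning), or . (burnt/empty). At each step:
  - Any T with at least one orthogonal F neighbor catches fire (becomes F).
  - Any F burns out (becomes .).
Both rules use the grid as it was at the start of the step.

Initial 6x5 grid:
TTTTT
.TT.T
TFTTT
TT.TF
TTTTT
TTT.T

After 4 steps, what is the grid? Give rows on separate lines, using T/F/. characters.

Step 1: 7 trees catch fire, 2 burn out
  TTTTT
  .FT.T
  F.FTF
  TF.F.
  TTTTF
  TTT.T
Step 2: 8 trees catch fire, 7 burn out
  TFTTT
  ..F.F
  ...F.
  F....
  TFTF.
  TTT.F
Step 3: 6 trees catch fire, 8 burn out
  F.FTF
  .....
  .....
  .....
  F.F..
  TFT..
Step 4: 3 trees catch fire, 6 burn out
  ...F.
  .....
  .....
  .....
  .....
  F.F..

...F.
.....
.....
.....
.....
F.F..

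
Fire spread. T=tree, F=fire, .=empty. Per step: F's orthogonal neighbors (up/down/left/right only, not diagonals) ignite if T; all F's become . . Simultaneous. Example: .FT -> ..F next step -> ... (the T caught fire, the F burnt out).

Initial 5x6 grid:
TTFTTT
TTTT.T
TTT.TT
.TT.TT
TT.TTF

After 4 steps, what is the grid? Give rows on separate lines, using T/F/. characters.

Step 1: 5 trees catch fire, 2 burn out
  TF.FTT
  TTFT.T
  TTT.TT
  .TT.TF
  TT.TF.
Step 2: 8 trees catch fire, 5 burn out
  F...FT
  TF.F.T
  TTF.TF
  .TT.F.
  TT.F..
Step 3: 6 trees catch fire, 8 burn out
  .....F
  F....F
  TF..F.
  .TF...
  TT....
Step 4: 2 trees catch fire, 6 burn out
  ......
  ......
  F.....
  .F....
  TT....

......
......
F.....
.F....
TT....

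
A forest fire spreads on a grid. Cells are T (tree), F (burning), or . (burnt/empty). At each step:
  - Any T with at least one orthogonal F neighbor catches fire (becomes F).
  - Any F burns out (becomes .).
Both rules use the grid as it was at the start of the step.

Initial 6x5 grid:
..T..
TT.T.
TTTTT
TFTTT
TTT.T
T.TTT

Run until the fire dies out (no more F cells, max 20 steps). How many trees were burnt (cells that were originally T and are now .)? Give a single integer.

Answer: 20

Derivation:
Step 1: +4 fires, +1 burnt (F count now 4)
Step 2: +6 fires, +4 burnt (F count now 6)
Step 3: +5 fires, +6 burnt (F count now 5)
Step 4: +4 fires, +5 burnt (F count now 4)
Step 5: +1 fires, +4 burnt (F count now 1)
Step 6: +0 fires, +1 burnt (F count now 0)
Fire out after step 6
Initially T: 21, now '.': 29
Total burnt (originally-T cells now '.'): 20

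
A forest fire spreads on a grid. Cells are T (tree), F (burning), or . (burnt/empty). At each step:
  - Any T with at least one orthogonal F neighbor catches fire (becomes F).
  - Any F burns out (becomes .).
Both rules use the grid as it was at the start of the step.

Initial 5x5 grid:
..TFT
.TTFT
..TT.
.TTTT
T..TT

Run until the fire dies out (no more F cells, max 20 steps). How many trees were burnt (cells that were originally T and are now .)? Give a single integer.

Answer: 13

Derivation:
Step 1: +5 fires, +2 burnt (F count now 5)
Step 2: +3 fires, +5 burnt (F count now 3)
Step 3: +3 fires, +3 burnt (F count now 3)
Step 4: +2 fires, +3 burnt (F count now 2)
Step 5: +0 fires, +2 burnt (F count now 0)
Fire out after step 5
Initially T: 14, now '.': 24
Total burnt (originally-T cells now '.'): 13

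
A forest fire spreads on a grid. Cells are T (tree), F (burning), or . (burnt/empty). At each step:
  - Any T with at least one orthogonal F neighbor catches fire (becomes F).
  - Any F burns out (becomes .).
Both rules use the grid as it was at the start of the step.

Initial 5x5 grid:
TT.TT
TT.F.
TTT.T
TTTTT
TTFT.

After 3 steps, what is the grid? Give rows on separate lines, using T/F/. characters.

Step 1: 4 trees catch fire, 2 burn out
  TT.FT
  TT...
  TTT.T
  TTFTT
  TF.F.
Step 2: 5 trees catch fire, 4 burn out
  TT..F
  TT...
  TTF.T
  TF.FT
  F....
Step 3: 3 trees catch fire, 5 burn out
  TT...
  TT...
  TF..T
  F...F
  .....

TT...
TT...
TF..T
F...F
.....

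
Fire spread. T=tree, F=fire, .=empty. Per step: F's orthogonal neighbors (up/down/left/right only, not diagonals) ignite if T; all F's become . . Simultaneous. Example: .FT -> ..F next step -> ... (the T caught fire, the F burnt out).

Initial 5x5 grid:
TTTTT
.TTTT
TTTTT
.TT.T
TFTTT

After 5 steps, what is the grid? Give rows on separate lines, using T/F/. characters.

Step 1: 3 trees catch fire, 1 burn out
  TTTTT
  .TTTT
  TTTTT
  .FT.T
  F.FTT
Step 2: 3 trees catch fire, 3 burn out
  TTTTT
  .TTTT
  TFTTT
  ..F.T
  ...FT
Step 3: 4 trees catch fire, 3 burn out
  TTTTT
  .FTTT
  F.FTT
  ....T
  ....F
Step 4: 4 trees catch fire, 4 burn out
  TFTTT
  ..FTT
  ...FT
  ....F
  .....
Step 5: 4 trees catch fire, 4 burn out
  F.FTT
  ...FT
  ....F
  .....
  .....

F.FTT
...FT
....F
.....
.....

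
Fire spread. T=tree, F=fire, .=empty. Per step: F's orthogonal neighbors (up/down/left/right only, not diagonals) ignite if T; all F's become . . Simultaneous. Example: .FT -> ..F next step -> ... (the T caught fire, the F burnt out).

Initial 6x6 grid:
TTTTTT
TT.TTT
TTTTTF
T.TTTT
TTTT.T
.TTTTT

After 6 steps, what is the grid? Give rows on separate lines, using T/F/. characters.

Step 1: 3 trees catch fire, 1 burn out
  TTTTTT
  TT.TTF
  TTTTF.
  T.TTTF
  TTTT.T
  .TTTTT
Step 2: 5 trees catch fire, 3 burn out
  TTTTTF
  TT.TF.
  TTTF..
  T.TTF.
  TTTT.F
  .TTTTT
Step 3: 5 trees catch fire, 5 burn out
  TTTTF.
  TT.F..
  TTF...
  T.TF..
  TTTT..
  .TTTTF
Step 4: 5 trees catch fire, 5 burn out
  TTTF..
  TT....
  TF....
  T.F...
  TTTF..
  .TTTF.
Step 5: 5 trees catch fire, 5 burn out
  TTF...
  TF....
  F.....
  T.....
  TTF...
  .TTF..
Step 6: 5 trees catch fire, 5 burn out
  TF....
  F.....
  ......
  F.....
  TF....
  .TF...

TF....
F.....
......
F.....
TF....
.TF...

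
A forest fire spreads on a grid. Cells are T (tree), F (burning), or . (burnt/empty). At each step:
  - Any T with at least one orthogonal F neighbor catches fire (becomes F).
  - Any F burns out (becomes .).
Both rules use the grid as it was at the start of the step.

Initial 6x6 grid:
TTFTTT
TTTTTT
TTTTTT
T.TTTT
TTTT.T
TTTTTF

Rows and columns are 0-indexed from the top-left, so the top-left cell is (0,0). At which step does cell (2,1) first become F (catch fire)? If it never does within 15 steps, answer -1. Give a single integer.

Step 1: cell (2,1)='T' (+5 fires, +2 burnt)
Step 2: cell (2,1)='T' (+7 fires, +5 burnt)
Step 3: cell (2,1)='F' (+10 fires, +7 burnt)
  -> target ignites at step 3
Step 4: cell (2,1)='.' (+6 fires, +10 burnt)
Step 5: cell (2,1)='.' (+3 fires, +6 burnt)
Step 6: cell (2,1)='.' (+1 fires, +3 burnt)
Step 7: cell (2,1)='.' (+0 fires, +1 burnt)
  fire out at step 7

3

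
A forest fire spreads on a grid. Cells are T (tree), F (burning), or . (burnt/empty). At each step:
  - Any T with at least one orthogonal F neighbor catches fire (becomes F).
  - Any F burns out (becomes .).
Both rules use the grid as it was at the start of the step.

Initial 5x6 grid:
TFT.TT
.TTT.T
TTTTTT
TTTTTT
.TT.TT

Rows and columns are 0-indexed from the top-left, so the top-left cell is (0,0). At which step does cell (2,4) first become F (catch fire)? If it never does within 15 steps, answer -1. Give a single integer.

Step 1: cell (2,4)='T' (+3 fires, +1 burnt)
Step 2: cell (2,4)='T' (+2 fires, +3 burnt)
Step 3: cell (2,4)='T' (+4 fires, +2 burnt)
Step 4: cell (2,4)='T' (+4 fires, +4 burnt)
Step 5: cell (2,4)='F' (+3 fires, +4 burnt)
  -> target ignites at step 5
Step 6: cell (2,4)='.' (+2 fires, +3 burnt)
Step 7: cell (2,4)='.' (+3 fires, +2 burnt)
Step 8: cell (2,4)='.' (+2 fires, +3 burnt)
Step 9: cell (2,4)='.' (+1 fires, +2 burnt)
Step 10: cell (2,4)='.' (+0 fires, +1 burnt)
  fire out at step 10

5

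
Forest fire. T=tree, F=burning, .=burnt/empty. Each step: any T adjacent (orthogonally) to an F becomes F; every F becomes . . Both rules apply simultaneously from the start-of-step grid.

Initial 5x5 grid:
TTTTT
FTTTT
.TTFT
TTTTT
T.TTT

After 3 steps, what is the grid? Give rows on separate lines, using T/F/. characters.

Step 1: 6 trees catch fire, 2 burn out
  FTTTT
  .FTFT
  .TF.F
  TTTFT
  T.TTT
Step 2: 8 trees catch fire, 6 burn out
  .FTFT
  ..F.F
  .F...
  TTF.F
  T.TFT
Step 3: 5 trees catch fire, 8 burn out
  ..F.F
  .....
  .....
  TF...
  T.F.F

..F.F
.....
.....
TF...
T.F.F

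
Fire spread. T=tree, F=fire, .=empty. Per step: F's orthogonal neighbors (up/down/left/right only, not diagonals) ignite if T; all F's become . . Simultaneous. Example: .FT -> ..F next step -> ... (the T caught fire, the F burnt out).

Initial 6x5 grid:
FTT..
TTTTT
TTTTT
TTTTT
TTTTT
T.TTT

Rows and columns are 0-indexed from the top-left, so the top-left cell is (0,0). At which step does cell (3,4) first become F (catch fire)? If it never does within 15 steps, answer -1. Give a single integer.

Step 1: cell (3,4)='T' (+2 fires, +1 burnt)
Step 2: cell (3,4)='T' (+3 fires, +2 burnt)
Step 3: cell (3,4)='T' (+3 fires, +3 burnt)
Step 4: cell (3,4)='T' (+4 fires, +3 burnt)
Step 5: cell (3,4)='T' (+5 fires, +4 burnt)
Step 6: cell (3,4)='T' (+3 fires, +5 burnt)
Step 7: cell (3,4)='F' (+3 fires, +3 burnt)
  -> target ignites at step 7
Step 8: cell (3,4)='.' (+2 fires, +3 burnt)
Step 9: cell (3,4)='.' (+1 fires, +2 burnt)
Step 10: cell (3,4)='.' (+0 fires, +1 burnt)
  fire out at step 10

7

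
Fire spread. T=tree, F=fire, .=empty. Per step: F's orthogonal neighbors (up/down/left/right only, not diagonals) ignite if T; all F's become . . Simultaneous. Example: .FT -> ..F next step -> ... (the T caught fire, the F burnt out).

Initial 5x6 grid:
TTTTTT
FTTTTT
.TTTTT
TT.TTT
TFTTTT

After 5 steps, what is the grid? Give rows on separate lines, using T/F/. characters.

Step 1: 5 trees catch fire, 2 burn out
  FTTTTT
  .FTTTT
  .TTTTT
  TF.TTT
  F.FTTT
Step 2: 5 trees catch fire, 5 burn out
  .FTTTT
  ..FTTT
  .FTTTT
  F..TTT
  ...FTT
Step 3: 5 trees catch fire, 5 burn out
  ..FTTT
  ...FTT
  ..FTTT
  ...FTT
  ....FT
Step 4: 5 trees catch fire, 5 burn out
  ...FTT
  ....FT
  ...FTT
  ....FT
  .....F
Step 5: 4 trees catch fire, 5 burn out
  ....FT
  .....F
  ....FT
  .....F
  ......

....FT
.....F
....FT
.....F
......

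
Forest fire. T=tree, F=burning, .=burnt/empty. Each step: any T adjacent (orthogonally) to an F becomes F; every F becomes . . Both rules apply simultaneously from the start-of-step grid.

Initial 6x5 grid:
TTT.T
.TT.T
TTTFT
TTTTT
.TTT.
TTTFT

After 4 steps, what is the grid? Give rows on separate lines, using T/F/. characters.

Step 1: 6 trees catch fire, 2 burn out
  TTT.T
  .TT.T
  TTF.F
  TTTFT
  .TTF.
  TTF.F
Step 2: 7 trees catch fire, 6 burn out
  TTT.T
  .TF.F
  TF...
  TTF.F
  .TF..
  TF...
Step 3: 7 trees catch fire, 7 burn out
  TTF.F
  .F...
  F....
  TF...
  .F...
  F....
Step 4: 2 trees catch fire, 7 burn out
  TF...
  .....
  .....
  F....
  .....
  .....

TF...
.....
.....
F....
.....
.....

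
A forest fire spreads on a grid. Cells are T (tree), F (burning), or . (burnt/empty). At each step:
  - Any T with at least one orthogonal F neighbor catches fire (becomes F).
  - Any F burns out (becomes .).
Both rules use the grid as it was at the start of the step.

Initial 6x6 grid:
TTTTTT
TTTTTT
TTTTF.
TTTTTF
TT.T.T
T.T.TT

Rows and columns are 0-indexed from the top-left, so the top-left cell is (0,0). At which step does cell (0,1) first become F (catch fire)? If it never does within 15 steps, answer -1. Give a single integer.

Step 1: cell (0,1)='T' (+4 fires, +2 burnt)
Step 2: cell (0,1)='T' (+6 fires, +4 burnt)
Step 3: cell (0,1)='T' (+7 fires, +6 burnt)
Step 4: cell (0,1)='T' (+4 fires, +7 burnt)
Step 5: cell (0,1)='F' (+4 fires, +4 burnt)
  -> target ignites at step 5
Step 6: cell (0,1)='.' (+2 fires, +4 burnt)
Step 7: cell (0,1)='.' (+1 fires, +2 burnt)
Step 8: cell (0,1)='.' (+0 fires, +1 burnt)
  fire out at step 8

5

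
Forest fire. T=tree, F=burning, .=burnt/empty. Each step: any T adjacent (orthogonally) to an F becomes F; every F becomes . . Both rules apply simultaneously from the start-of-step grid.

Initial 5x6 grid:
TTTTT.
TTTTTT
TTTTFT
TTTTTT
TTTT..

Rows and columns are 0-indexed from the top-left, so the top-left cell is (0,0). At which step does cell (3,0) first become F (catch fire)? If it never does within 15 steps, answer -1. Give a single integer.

Step 1: cell (3,0)='T' (+4 fires, +1 burnt)
Step 2: cell (3,0)='T' (+6 fires, +4 burnt)
Step 3: cell (3,0)='T' (+5 fires, +6 burnt)
Step 4: cell (3,0)='T' (+5 fires, +5 burnt)
Step 5: cell (3,0)='F' (+4 fires, +5 burnt)
  -> target ignites at step 5
Step 6: cell (3,0)='.' (+2 fires, +4 burnt)
Step 7: cell (3,0)='.' (+0 fires, +2 burnt)
  fire out at step 7

5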